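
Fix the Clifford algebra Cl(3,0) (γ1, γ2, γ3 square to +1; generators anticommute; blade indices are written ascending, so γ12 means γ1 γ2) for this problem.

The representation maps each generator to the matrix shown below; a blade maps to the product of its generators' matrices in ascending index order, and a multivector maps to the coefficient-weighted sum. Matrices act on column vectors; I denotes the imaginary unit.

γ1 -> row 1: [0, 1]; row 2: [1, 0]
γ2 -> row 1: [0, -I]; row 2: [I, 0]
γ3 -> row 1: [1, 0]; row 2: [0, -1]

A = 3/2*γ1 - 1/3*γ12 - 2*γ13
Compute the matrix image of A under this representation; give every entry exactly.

Bivector images (products of the table entries): rho(γ12) = rho(γ1)rho(γ2) = row 1: [I, 0]; row 2: [0, -I]; rho(γ13) = rho(γ1)rho(γ3) = row 1: [0, -1]; row 2: [1, 0].
M = (3/2)*rho(γ1) + (-1/3)*rho(γ12) + (-2)*rho(γ13), summed entrywise:
Answer: row 1: [-I/3, 7/2]; row 2: [-1/2, I/3]


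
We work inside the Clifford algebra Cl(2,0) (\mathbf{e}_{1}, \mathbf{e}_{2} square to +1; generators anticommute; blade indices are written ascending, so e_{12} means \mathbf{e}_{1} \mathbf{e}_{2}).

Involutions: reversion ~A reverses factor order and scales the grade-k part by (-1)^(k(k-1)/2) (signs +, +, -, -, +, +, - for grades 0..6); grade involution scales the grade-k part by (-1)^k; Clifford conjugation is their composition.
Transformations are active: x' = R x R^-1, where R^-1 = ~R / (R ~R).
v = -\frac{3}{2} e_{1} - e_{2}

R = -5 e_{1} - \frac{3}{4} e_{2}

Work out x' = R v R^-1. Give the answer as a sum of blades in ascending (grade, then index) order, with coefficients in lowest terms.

~R = -5 e_{1} - \frac{3}{4} e_{2}, and R ~R = \frac{409}{16}, so R^-1 = ~R / (\frac{409}{16}).
R v = \frac{33}{4} + \frac{31}{8} e_{12}
Answer: -\frac{1413}{818} e_{1} + \frac{211}{409} e_{2}


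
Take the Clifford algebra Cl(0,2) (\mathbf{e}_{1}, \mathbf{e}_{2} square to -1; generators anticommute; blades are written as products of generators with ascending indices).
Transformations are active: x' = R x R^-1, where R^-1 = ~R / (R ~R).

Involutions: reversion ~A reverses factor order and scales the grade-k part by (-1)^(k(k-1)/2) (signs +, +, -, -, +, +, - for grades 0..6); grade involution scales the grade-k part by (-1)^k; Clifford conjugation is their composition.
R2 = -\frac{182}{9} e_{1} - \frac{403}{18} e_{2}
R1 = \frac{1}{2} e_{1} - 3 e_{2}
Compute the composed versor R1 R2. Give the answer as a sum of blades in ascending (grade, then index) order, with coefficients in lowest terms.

Distribute over the terms of R1 (each basis-blade product reordered to ascending indices, repeated generators contracted through their squares):
(\frac{1}{2} e_{1}) R2 = \frac{91}{9} - \frac{403}{36} e_{1} e_{2}
(-3 e_{2}) R2 = -\frac{403}{6} - \frac{182}{3} e_{1} e_{2}
Summing the partial products and collecting blades:
Answer: -\frac{1027}{18} - \frac{2587}{36} e_{1} e_{2}


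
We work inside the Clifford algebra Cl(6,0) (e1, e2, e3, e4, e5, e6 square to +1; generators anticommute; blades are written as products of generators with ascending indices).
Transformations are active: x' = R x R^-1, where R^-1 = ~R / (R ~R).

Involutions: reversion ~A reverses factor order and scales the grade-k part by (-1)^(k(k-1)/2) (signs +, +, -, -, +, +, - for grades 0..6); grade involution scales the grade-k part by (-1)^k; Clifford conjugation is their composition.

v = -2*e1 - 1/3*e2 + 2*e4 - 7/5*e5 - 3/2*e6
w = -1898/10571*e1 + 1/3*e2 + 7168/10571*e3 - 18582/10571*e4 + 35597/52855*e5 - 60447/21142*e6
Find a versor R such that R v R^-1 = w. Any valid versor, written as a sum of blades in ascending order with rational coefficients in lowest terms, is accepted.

Here q(v) = q(w) = 11089/900; the classical choice R = v + w = -23040/10571*e1 + 7168/10571*e3 + 2560/10571*e4 - 7680/10571*e5 - 46080/10571*e6 then realises v -> w under the sandwich.
Answer: -23040/10571*e1 + 7168/10571*e3 + 2560/10571*e4 - 7680/10571*e5 - 46080/10571*e6


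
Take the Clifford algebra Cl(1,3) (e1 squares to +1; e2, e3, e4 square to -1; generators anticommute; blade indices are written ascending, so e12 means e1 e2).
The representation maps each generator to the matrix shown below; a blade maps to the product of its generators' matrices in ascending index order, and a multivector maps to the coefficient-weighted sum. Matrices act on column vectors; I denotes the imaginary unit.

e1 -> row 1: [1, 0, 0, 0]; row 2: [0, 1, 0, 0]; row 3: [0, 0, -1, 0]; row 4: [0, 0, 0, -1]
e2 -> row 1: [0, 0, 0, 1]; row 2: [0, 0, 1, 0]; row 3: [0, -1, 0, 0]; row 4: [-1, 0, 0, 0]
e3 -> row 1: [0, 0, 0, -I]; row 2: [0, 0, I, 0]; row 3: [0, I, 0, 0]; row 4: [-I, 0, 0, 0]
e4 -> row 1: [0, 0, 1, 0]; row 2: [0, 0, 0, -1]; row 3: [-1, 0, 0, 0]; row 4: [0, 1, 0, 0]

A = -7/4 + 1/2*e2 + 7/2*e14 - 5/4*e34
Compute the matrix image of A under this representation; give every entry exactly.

Bivector images (products of the table entries): rho(e14) = rho(e1)rho(e4) = row 1: [0, 0, 1, 0]; row 2: [0, 0, 0, -1]; row 3: [1, 0, 0, 0]; row 4: [0, -1, 0, 0]; rho(e34) = rho(e3)rho(e4) = row 1: [0, -I, 0, 0]; row 2: [-I, 0, 0, 0]; row 3: [0, 0, 0, -I]; row 4: [0, 0, -I, 0].
M = (-7/4)*1 + (1/2)*rho(e2) + (7/2)*rho(e14) + (-5/4)*rho(e34), summed entrywise (1 is the identity matrix):
Answer: row 1: [-7/4, 5*I/4, 7/2, 1/2]; row 2: [5*I/4, -7/4, 1/2, -7/2]; row 3: [7/2, -1/2, -7/4, 5*I/4]; row 4: [-1/2, -7/2, 5*I/4, -7/4]


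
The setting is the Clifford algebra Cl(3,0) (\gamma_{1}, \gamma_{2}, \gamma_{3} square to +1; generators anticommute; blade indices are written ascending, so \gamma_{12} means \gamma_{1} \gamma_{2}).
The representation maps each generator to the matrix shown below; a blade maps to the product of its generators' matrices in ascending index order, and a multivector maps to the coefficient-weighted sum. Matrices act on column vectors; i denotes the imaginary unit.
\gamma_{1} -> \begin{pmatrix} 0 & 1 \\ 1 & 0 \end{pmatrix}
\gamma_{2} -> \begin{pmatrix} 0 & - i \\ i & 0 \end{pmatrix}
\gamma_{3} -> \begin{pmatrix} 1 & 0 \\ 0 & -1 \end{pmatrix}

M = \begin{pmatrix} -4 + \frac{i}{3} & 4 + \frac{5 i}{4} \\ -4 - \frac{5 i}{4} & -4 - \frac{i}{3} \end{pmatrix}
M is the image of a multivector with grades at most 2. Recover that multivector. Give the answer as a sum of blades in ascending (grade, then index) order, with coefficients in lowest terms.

Method: 1, rho(\gamma_{1}), rho(\gamma_{2}), rho(\gamma_{3}) form a trace-orthogonal basis of the 2x2 complex matrices (tr(X Y) = 2 if X = Y, else 0), so M = m0*1 + m1*rho(\gamma_{1}) + m2*rho(\gamma_{2}) + m3*rho(\gamma_{3}) with m0 = tr(M)/2 = -4, m1 = tr(M rho(\gamma_{1}))/2 = 0, m2 = tr(M rho(\gamma_{2}))/2 = - \frac{5}{4} + 4 i, m3 = tr(M rho(\gamma_{3}))/2 = \frac{i}{3}.
Multiplying table entries, the bivector images are rho(\gamma_{12}) = i*rho(\gamma_{3}), rho(\gamma_{13}) = -i*rho(\gamma_{2}), rho(\gamma_{23}) = i*rho(\gamma_{1}); with real blade coefficients the real parts of m0..m3 are the coefficients of 1, \gamma_{1}, \gamma_{2}, \gamma_{3} and the imaginary parts give the bivectors (\gamma_{23}: Im m1, \gamma_{13}: -Im m2, \gamma_{12}: Im m3).
Answer: -4 - \frac{5}{4} \gamma_{2} + \frac{1}{3} \gamma_{12} - 4 \gamma_{13}


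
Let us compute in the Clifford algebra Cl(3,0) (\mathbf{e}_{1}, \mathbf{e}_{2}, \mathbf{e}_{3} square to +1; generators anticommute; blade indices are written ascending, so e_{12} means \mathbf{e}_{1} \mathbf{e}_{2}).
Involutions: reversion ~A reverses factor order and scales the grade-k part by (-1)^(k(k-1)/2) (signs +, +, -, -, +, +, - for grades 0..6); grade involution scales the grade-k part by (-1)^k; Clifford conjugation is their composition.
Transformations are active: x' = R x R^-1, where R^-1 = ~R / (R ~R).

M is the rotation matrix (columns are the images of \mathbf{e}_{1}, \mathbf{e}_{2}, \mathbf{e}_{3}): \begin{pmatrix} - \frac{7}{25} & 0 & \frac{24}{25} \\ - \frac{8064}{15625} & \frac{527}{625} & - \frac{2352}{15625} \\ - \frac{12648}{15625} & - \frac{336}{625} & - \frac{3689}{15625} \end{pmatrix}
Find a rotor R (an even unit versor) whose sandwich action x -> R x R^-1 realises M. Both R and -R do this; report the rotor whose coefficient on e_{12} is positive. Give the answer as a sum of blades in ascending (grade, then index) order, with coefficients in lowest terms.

Method: write R = a + b12*e_{12} + b13*e_{13} + b23*e_{23} with a^2 + b12^2 + b13^2 + b23^2 = 1 (so R^-1 = ~R). Expanding the columns R e_j ~R gives tr M = 4a^2 - 1 and, from the antisymmetric part, M21 - M12 = -4a*b12, M13 - M31 = 4a*b13, M32 - M23 = -4a*b23.
Here tr M = \frac{5111}{15625}, so a^2 = (1 + tr M)/4 = \frac{5184}{15625} and a = ±\frac{72}{125}. Taking a = \frac{72}{125}: M21 - M12 = -\frac{8064}{15625}, M13 - M31 = \frac{27648}{15625}, M32 - M23 = -\frac{6048}{15625}, giving b12 = \frac{28}{125}, b13 = \frac{96}{125}, b23 = \frac{21}{125}, i.e. R = \frac{72}{125} + \frac{28}{125} e_{12} + \frac{96}{125} e_{13} + \frac{21}{125} e_{23}.
Its e_{12} coefficient is already positive.
Answer: \frac{72}{125} + \frac{28}{125} e_{12} + \frac{96}{125} e_{13} + \frac{21}{125} e_{23}. Recall the cover is two-to-one: with M of trace \frac{5111}{15625}, both preimages act alike, and the stated e_{12} sign chooses the sheet.


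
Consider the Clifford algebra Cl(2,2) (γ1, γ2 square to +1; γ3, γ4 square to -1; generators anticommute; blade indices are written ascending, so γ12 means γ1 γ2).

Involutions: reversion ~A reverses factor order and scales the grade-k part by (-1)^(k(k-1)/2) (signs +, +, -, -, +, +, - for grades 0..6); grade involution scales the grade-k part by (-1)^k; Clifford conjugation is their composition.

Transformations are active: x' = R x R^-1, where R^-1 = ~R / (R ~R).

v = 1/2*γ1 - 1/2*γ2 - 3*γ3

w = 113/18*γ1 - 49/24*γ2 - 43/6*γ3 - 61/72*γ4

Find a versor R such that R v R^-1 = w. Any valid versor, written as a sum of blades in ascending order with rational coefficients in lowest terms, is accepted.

Why this works: both vectors square to -17/2, so q(v) = q(w) and R = v + w = 61/9*γ1 - 61/24*γ2 - 61/6*γ3 - 61/72*γ4 carries v to w — its own direction survives, the complement (v - w)/2 flips.
Answer: 61/9*γ1 - 61/24*γ2 - 61/6*γ3 - 61/72*γ4


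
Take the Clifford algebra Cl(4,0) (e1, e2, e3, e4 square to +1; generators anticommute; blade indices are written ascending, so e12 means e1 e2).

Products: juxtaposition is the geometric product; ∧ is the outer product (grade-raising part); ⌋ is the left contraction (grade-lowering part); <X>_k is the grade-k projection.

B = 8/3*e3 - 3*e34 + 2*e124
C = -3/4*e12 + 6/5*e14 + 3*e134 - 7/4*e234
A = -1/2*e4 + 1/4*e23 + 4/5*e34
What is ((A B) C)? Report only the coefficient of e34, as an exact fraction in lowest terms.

step 1: 12/5 + 2/3*e2 - 3/2*e3 - 32/15*e4 - e12 - 3/4*e24 + 4/3*e34 + 8/5*e123 - 1/2*e134
step 2: 3/4 - 47/50*e1 + 7/3*e2 + 153/80*e3 - 143/40*e12 - 24/5*e13 + 3847/400*e14 + 56/15*e23 + 27/8*e24 - 7/6*e34 + 27/8*e123 + 4/5*e124 + 43/4*e134 + 219/200*e234 - 3*e1234
Answer: -7/6


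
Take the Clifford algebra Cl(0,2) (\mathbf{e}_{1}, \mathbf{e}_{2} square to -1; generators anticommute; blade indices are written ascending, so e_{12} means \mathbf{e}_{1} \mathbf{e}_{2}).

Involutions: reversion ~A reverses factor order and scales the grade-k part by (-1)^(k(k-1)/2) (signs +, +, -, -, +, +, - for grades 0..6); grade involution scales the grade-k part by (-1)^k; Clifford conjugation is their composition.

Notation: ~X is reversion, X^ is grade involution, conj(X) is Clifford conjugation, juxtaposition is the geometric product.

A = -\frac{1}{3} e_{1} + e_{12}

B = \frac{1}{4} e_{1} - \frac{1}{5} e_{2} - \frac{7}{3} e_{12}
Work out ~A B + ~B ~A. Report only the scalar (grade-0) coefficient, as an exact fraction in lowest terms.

first term: -\frac{9}{4} - \frac{1}{5} e_{1} - \frac{37}{36} e_{2} + \frac{1}{15} e_{12}
second term: \frac{29}{12} + \frac{1}{5} e_{1} - \frac{19}{36} e_{2} - \frac{1}{15} e_{12}
Answer: \frac{1}{6}


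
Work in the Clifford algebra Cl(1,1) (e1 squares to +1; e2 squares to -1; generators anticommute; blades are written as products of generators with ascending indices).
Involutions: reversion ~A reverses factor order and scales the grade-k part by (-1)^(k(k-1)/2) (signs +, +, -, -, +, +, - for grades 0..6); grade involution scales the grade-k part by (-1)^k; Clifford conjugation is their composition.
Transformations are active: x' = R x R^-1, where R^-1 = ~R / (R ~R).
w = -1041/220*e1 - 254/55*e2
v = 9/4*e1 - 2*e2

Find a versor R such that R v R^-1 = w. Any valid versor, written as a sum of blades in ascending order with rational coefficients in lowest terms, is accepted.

Here q(v) = q(w) = 17/16; the classical choice R = v + w = -273/110*e1 - 364/55*e2 then realises v -> w under the sandwich.
Answer: -273/110*e1 - 364/55*e2


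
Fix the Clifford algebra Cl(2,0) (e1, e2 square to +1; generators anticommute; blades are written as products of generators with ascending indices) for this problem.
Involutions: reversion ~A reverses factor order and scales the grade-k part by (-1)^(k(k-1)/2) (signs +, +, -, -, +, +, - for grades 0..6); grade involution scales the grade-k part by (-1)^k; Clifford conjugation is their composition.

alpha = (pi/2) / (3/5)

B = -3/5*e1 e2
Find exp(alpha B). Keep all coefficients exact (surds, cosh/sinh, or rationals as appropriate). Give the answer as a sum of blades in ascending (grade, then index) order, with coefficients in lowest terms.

B^2 = (-3/5)^2*(e1 e2)^2 = 9/25*(-1) = -9/25 (a basis 2-blade squares to minus the product of its generators' squares).
B^2 = -9/25 — since the square is negative, the closed form is circular: l = 3/5, alpha*l = pi/2, so exp(alpha B) = cos(pi/2) + (sin(pi/2)/(3/5))*B = 0 + (5/3)*B.
Answer: -e1 e2


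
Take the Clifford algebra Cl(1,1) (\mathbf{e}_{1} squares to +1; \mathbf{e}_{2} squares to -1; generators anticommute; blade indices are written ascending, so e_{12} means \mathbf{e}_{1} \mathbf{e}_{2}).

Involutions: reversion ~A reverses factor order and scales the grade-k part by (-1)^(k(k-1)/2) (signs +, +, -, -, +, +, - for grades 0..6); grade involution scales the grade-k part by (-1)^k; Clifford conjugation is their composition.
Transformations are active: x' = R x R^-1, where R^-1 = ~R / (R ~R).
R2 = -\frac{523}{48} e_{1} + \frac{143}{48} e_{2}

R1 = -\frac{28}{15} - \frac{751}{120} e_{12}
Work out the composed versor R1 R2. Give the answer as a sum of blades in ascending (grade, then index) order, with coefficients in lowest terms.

Distribute over the terms of R1 (each basis-blade product reordered to ascending indices, repeated generators contracted through their squares):
(-\frac{28}{15}) R2 = \frac{3661}{180} e_{1} - \frac{1001}{180} e_{2}
(-\frac{751}{120} e_{12}) R2 = \frac{107393}{5760} e_{1} - \frac{392773}{5760} e_{2}
Summing the partial products and collecting blades:
Answer: \frac{44909}{1152} e_{1} - \frac{84961}{1152} e_{2}


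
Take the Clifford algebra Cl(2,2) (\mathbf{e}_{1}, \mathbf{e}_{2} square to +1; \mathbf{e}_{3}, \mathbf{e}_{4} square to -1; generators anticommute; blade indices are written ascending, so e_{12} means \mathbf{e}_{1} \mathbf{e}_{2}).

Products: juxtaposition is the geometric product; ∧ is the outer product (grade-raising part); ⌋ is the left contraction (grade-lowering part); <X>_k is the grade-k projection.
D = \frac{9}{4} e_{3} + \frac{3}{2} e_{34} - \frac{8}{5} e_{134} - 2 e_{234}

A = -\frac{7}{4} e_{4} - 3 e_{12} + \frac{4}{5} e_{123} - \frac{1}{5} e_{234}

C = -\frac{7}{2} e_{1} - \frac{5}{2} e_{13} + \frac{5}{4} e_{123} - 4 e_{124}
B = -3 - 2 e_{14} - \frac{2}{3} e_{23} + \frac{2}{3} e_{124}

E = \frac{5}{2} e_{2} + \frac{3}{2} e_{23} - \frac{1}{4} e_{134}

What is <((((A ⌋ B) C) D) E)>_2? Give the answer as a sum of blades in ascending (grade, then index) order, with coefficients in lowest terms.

step 1: \frac{7}{2} e_{1} + 2 e_{4} + \frac{7}{6} e_{12}
step 2: -\frac{49}{4} + \frac{49}{12} e_{2} - \frac{245}{24} e_{3} + \frac{14}{3} e_{4} + 8 e_{12} + 7 e_{14} + \frac{175}{24} e_{23} - 14 e_{24} - 5 e_{134} - \frac{5}{2} e_{1234}
step 3: \frac{479}{32} + \frac{5}{2} e_{1} - \frac{397}{32} e_{2} - \frac{2989}{80} e_{3} + \frac{35}{48} e_{4} - \frac{25}{4} e_{12} + \frac{539}{30} e_{13} + \frac{61}{12} e_{14} - \frac{119}{48} e_{23} + \frac{455}{48} e_{24} - \frac{889}{24} e_{34} + \frac{272}{5} e_{123} + \frac{145}{24} e_{124} - \frac{243}{20} e_{134} + \frac{2997}{40} e_{234} + \frac{278}{15} e_{1234}
step 4: -\frac{12087}{320} + \frac{27223}{480} e_{1} - \frac{4465}{192} e_{2} - \frac{713}{64} e_{3} + \frac{8083}{96} e_{4} + \frac{463}{32} e_{12} - \frac{27877}{192} e_{13} + \frac{4231}{192} e_{14} + \frac{21955}{192} e_{23} - \frac{21017}{480} e_{24} + \frac{6429}{32} e_{34} - \frac{8359}{192} e_{123} - \frac{10097}{320} e_{124} + \frac{19835}{384} e_{134} - \frac{8935}{96} e_{234} - \frac{3309}{128} e_{1234}
step 5: \frac{463}{32} e_{12} - \frac{27877}{192} e_{13} + \frac{4231}{192} e_{14} + \frac{21955}{192} e_{23} - \frac{21017}{480} e_{24} + \frac{6429}{32} e_{34}
Answer: \frac{463}{32} e_{12} - \frac{27877}{192} e_{13} + \frac{4231}{192} e_{14} + \frac{21955}{192} e_{23} - \frac{21017}{480} e_{24} + \frac{6429}{32} e_{34}


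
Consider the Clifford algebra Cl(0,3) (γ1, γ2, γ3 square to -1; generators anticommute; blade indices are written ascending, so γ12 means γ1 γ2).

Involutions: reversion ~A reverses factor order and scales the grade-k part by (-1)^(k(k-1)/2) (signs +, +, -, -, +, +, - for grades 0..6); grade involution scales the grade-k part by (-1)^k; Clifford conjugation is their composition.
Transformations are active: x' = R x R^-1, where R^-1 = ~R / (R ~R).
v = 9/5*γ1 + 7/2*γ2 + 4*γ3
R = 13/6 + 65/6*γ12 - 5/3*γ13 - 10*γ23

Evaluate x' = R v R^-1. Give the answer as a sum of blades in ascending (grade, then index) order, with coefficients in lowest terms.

~R = 13/6 - 65/6*γ12 + 5/3*γ13 + 10*γ23, and R ~R = 1349/6, so R^-1 = ~R / (1349/6).
R v = -547/20*γ1 + 805/12*γ2 - 88/3*γ3 + 187/6*γ123
Answer: -68793/13490*γ1 - 2354/1349*γ2 - 2107/1349*γ3


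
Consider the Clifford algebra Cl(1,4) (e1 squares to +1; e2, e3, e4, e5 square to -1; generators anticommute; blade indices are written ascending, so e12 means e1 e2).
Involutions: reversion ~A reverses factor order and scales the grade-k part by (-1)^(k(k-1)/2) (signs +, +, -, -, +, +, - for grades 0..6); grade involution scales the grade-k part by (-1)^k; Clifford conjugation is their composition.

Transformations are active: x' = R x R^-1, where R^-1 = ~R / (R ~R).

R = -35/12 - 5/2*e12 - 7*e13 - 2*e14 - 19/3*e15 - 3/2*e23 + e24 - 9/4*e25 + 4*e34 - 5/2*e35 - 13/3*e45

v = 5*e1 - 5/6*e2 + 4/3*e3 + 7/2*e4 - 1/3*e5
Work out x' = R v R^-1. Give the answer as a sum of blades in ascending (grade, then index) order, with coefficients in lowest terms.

~R = -35/12 + 5/2*e12 + 7*e13 + 2*e14 + 19/3*e15 + 3/2*e23 - e24 + 9/4*e25 - 4*e34 + 5/2*e35 + 13/3*e45, and R ~R = -2989/72, so R^-1 = ~R / (-2989/72).
R v = -22/9*e1 + 913/72*e2 + 631/36*e3 + 205/72*e4 + 1153/72*e5 - 50/3*e123 - 65/12*e124 - 565/36*e125 - 11/6*e134 - 31/18*e135 + 7/6*e145 - 119/12*e234 + 67/12*e235 + 803/72*e245 + 59/36*e345
Answer: -9734/1281*e1 - 30526/8967*e2 + 310/183*e3 - 64495/17934*e4 + 80569/17934*e5


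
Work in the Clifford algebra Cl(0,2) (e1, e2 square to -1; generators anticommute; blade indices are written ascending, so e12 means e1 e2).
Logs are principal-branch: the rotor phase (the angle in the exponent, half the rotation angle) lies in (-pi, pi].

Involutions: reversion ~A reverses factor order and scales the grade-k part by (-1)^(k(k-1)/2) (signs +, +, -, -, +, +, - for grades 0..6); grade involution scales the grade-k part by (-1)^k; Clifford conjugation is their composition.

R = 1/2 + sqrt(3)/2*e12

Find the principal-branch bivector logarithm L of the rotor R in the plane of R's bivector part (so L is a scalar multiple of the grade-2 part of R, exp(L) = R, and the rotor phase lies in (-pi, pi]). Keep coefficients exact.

The scalar part of R is 1/2, which fixes the principal-branch rotor phase; the unit plane is then the bivector part divided by the sine of that phase, and L is that plane scaled by the phase.
Concretely: cos(phase) = 1/2 gives phase = ±pi/3, and since phase/sin(phase) is even the sign is immaterial: L = (phase/sin(phase)) * <R>_2 = (2*sqrt(3)*pi/9) * <R>_2.
Answer: pi/3*e12


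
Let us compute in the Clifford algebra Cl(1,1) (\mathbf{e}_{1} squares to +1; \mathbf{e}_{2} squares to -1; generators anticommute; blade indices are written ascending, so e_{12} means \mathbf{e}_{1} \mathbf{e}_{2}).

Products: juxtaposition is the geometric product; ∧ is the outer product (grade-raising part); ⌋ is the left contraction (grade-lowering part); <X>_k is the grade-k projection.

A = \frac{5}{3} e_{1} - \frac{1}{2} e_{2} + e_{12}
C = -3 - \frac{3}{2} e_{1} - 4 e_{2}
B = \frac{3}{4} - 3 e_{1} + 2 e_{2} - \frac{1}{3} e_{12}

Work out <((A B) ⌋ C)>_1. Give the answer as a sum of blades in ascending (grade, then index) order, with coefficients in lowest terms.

step 1: -\frac{13}{3} - \frac{7}{12} e_{1} + \frac{149}{72} e_{2} + \frac{31}{12} e_{12}
step 2: \frac{1595}{72} + \frac{13}{2} e_{1} + \frac{52}{3} e_{2}
step 3: \frac{13}{2} e_{1} + \frac{52}{3} e_{2}
Answer: \frac{13}{2} e_{1} + \frac{52}{3} e_{2}


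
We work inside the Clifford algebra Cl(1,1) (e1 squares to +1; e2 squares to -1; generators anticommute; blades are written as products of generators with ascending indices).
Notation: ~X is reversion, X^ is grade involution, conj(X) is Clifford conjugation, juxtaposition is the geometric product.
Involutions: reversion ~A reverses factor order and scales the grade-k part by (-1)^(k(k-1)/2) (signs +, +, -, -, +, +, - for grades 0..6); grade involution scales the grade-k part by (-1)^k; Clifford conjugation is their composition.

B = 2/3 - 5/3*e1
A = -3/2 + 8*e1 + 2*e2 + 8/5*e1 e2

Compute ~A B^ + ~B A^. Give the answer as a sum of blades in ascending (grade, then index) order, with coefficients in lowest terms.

first term: 37/3 + 17/6*e1 + 4*e2 - 22/5*e1 e2
second term: 37/3 - 17/6*e1 - 4*e2 + 22/5*e1 e2
Answer: 74/3


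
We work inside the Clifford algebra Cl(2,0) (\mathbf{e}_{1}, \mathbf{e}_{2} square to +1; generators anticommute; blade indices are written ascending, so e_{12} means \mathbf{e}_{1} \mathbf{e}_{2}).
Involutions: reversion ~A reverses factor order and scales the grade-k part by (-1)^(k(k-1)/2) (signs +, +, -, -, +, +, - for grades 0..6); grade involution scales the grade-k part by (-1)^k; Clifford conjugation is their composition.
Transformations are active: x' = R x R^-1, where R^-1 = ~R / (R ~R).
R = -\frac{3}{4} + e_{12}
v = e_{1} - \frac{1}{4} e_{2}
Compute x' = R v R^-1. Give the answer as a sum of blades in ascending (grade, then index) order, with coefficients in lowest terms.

~R = -\frac{3}{4} - e_{12}, and R ~R = \frac{25}{16}, so R^-1 = ~R / (\frac{25}{16}).
R v = -e_{1} - \frac{13}{16} e_{2}
Answer: -\frac{1}{25} e_{1} + \frac{103}{100} e_{2}


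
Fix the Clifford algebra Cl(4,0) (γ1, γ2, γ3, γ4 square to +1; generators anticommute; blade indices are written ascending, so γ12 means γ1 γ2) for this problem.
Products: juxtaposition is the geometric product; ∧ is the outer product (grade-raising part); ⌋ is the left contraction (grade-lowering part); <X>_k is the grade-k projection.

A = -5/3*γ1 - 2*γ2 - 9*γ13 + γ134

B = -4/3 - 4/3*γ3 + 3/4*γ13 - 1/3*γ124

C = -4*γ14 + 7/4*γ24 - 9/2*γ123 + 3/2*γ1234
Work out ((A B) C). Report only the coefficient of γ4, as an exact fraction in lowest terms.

step 1: 27/4 + 128/9*γ1 + 8/3*γ2 - 5/4*γ3 - 3/4*γ4 + 128/9*γ13 + 2/3*γ14 + 7/3*γ23 + 5/9*γ24 + 3/2*γ123 - 4/3*γ134 + 3*γ234
step 2: 76/9 + 12*γ1 - 971/16*γ2 + 127/12*γ3 - 1961/36*γ4 + 161/72*γ12 + 77/6*γ13 - 44*γ14 - 65*γ23 + 1303/48*γ24 + 1901/36*γ34 - 235/12*γ123 + 2425/72*γ124 - 113/8*γ134 + 985/48*γ234 - 989/36*γ1234
Answer: -1961/36


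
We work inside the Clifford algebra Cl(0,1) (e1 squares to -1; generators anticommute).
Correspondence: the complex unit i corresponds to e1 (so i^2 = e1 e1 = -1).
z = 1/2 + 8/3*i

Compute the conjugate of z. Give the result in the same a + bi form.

In blades: z = 1/2 + 8/3*e1.
Conjugation here is Clifford conjugation: the scalar is fixed and the grade-1 and grade-2 blades all flip sign, giving 1/2 - 8/3*e1; translating back:
Answer: 1/2 - 8/3*i


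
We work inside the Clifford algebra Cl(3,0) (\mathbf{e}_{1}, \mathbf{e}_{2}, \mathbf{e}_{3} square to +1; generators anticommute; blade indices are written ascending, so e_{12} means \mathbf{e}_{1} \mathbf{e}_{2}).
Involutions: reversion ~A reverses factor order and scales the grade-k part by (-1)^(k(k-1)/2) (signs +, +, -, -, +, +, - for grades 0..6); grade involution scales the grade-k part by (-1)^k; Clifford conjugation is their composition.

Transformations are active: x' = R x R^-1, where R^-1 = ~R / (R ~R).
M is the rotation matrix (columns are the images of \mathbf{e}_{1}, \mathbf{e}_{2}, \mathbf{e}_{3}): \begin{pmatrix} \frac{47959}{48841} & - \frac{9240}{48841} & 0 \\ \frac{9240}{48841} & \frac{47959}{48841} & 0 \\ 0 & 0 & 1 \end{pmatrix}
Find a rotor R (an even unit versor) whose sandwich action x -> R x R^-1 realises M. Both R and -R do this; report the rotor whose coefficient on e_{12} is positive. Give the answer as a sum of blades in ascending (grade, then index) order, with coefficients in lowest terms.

Method: write R = a + b12*e_{12} + b13*e_{13} + b23*e_{23} with a^2 + b12^2 + b13^2 + b23^2 = 1 (so R^-1 = ~R). Expanding the columns R e_j ~R gives tr M = 4a^2 - 1 and, from the antisymmetric part, M21 - M12 = -4a*b12, M13 - M31 = 4a*b13, M32 - M23 = -4a*b23.
Here tr M = \frac{144759}{48841}, so a^2 = (1 + tr M)/4 = \frac{48400}{48841} and a = ±\frac{220}{221}. Taking a = \frac{220}{221}: M21 - M12 = \frac{18480}{48841}, M13 - M31 = 0, M32 - M23 = 0, giving b12 = -\frac{21}{221}, b13 = 0, b23 = 0, i.e. R = \frac{220}{221} - \frac{21}{221} e_{12}.
Its e_{12} coefficient is negative, so report the other preimage -R.
Answer: -\frac{220}{221} + \frac{21}{221} e_{12}. Uniqueness: Spin(3) -> SO(3) maps R and -R to the same rotation of trace \frac{144759}{48841}; fixing the sign of the e_{12} coefficient removes the ambiguity.


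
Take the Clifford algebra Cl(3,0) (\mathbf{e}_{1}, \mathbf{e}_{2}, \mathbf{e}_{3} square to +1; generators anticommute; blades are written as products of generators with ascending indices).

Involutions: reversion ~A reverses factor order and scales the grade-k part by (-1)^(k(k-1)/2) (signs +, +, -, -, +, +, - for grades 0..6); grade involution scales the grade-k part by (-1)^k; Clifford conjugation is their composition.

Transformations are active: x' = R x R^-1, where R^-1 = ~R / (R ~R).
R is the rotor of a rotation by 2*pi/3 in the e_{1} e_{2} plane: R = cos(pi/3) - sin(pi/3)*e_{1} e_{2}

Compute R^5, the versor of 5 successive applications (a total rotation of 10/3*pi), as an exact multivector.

Because a rotor carries half the rotation angle, composing 5 copies of this e_{1} e_{2}-plane rotor multiplies the phase: 5*(pi/3) = \frac{5 \pi}{3}, hence R^5 = cos(\frac{5 \pi}{3}) - sin(\frac{5 \pi}{3})*e_{1} e_{2}.
cos(\frac{5 \pi}{3}) = \frac{1}{2} and sin(\frac{5 \pi}{3}) = - \frac{\sqrt{3}}{2}, so R^5 = \frac{1}{2} + \frac{\sqrt{3}}{2} e_{1} e_{2}. The net rotation is 4/3*pi (after discarding 1 full turn, each of which contributes a factor -1 to the rotor); the rotor keeps the half-angle phase exactly.
Answer: \frac{1}{2} + \frac{\sqrt{3}}{2} e_{1} e_{2}


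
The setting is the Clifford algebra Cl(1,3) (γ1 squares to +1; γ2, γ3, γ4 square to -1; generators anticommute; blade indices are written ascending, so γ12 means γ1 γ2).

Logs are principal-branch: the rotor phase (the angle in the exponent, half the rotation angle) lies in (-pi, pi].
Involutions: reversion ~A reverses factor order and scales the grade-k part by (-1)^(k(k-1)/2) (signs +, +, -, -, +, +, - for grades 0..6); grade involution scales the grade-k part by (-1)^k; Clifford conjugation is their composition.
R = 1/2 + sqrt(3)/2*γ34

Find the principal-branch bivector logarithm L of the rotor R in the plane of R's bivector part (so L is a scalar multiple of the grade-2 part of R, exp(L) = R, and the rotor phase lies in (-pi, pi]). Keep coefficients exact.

The scalar part of R is 1/2, which fixes the principal-branch rotor phase; the unit plane is then the bivector part divided by the sine of that phase, and L is that plane scaled by the phase.
Concretely: cos(phase) = 1/2 gives phase = ±pi/3, and since phase/sin(phase) is even the sign is immaterial: L = (phase/sin(phase)) * <R>_2 = (2*sqrt(3)*pi/9) * <R>_2.
Answer: pi/3*γ34


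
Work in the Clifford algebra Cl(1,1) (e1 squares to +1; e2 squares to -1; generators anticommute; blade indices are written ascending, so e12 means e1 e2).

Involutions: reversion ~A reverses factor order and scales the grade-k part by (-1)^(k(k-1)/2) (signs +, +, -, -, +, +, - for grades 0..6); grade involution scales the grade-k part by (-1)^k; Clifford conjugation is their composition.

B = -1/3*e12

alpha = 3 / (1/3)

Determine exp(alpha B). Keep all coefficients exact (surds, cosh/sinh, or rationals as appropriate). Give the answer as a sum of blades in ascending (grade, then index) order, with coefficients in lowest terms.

B^2 = (-1/3)^2*(e12)^2 = 1/9*(+1) = 1/9 (a basis 2-blade squares to minus the product of its generators' squares).
B^2 = 1/9 — hyperbolic case — the even/odd split gives cosh and sinh: l = 1/3, alpha*l = 3, so exp(alpha B) = cosh(3) + (sinh(3)/(1/3))*B = cosh(3) + (3*sinh(3))*B.
Answer: cosh(3) - sinh(3)*e12


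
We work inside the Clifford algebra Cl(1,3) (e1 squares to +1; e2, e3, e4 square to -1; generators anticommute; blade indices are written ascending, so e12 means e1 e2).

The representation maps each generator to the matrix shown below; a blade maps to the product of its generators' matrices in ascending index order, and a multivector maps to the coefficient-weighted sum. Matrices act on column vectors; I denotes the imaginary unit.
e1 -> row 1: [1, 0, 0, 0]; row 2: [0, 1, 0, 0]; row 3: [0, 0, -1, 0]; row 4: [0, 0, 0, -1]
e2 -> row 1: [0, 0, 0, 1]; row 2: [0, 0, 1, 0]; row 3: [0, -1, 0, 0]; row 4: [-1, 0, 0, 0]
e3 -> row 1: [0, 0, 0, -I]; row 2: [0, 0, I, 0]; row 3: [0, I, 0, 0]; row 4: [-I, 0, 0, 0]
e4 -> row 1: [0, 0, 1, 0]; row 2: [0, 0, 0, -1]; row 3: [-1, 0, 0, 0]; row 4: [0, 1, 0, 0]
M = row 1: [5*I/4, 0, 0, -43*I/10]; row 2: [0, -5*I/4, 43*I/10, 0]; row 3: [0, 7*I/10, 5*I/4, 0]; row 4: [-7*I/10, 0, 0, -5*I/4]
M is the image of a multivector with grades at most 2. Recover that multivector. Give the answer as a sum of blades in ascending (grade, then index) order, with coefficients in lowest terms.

Method: the blade images are trace-orthogonal — tr(rho(e_A) rho(e_B)^-1) = 4 if A = B and 0 otherwise — and rho(e_A)^-1 = (e_A)^2 * rho(e_A) with (e_A)^2 = +1 or -1, so the coefficient of e_A in the preimage is (e_A)^2 * tr(M rho(e_A))/4.
Nonzero projections over blades of grade <= 2: e3: (e3)^2 = -1, tr(M rho(e3)) = -10, coefficient 5/2; e13: (e13)^2 = +1, tr(M rho(e13)) = 36/5, coefficient 9/5; e23: (e23)^2 = -1, tr(M rho(e23)) = 5, coefficient -5/4. Every other blade of grade <= 2 projects to 0.
Answer: 5/2*e3 + 9/5*e13 - 5/4*e23


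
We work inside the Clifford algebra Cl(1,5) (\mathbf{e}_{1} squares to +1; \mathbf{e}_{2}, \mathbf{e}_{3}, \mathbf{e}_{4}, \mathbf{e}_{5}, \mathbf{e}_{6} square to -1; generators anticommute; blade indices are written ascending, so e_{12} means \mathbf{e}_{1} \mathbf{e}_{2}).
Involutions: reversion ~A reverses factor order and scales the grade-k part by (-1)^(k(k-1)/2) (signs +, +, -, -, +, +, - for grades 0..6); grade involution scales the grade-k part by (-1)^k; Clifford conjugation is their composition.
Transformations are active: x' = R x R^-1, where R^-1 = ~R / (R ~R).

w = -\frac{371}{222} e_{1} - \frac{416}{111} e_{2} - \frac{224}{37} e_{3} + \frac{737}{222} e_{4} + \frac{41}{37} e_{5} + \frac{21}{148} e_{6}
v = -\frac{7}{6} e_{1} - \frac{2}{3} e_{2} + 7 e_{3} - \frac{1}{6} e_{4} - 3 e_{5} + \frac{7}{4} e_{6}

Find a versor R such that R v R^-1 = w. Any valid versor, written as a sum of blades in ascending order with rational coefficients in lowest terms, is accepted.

Since q(v) = q(w) = -\frac{8665}{144}, the sum R = v + w = -\frac{105}{37} e_{1} - \frac{490}{111} e_{2} + \frac{35}{37} e_{3} + \frac{350}{111} e_{4} - \frac{70}{37} e_{5} + \frac{70}{37} e_{6} does the job whenever invertible.
Answer: -\frac{105}{37} e_{1} - \frac{490}{111} e_{2} + \frac{35}{37} e_{3} + \frac{350}{111} e_{4} - \frac{70}{37} e_{5} + \frac{70}{37} e_{6}


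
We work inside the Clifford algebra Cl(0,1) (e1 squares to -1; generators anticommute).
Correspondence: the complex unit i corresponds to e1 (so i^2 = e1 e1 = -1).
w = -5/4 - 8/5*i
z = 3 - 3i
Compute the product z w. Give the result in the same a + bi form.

In blades: z = 3 - 3*e1, w = -5/4 - 8/5*e1.
Distribute z over w term by term (generator squares from the signature, products reordered to ascending indices): (3)*w = -15/4 - 24/5*e1; (-3*e1)*w = -24/5 + 15/4*e1.
Sum: -171/20 - 21/20*e1; translating back through the correspondence:
Answer: -171/20 - 21/20*i


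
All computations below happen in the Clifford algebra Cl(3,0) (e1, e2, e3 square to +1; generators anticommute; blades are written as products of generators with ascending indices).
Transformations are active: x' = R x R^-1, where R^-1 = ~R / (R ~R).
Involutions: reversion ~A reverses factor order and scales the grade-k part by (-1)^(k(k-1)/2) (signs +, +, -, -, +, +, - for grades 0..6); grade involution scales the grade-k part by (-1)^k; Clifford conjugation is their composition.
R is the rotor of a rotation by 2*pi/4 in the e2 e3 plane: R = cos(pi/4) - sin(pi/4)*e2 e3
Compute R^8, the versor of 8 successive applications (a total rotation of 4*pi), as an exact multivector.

Rotor phase runs at HALF the rotation angle; powers of one rotor simply add phase, so after 8 steps in e2 e3 the phase is 8*pi/4 = 2*pi and R^8 = cos(2*pi) - sin(2*pi)*e2 e3.
cos(2*pi) = 1 and sin(2*pi) = 0, so R^8 = 1. The total rotation 4*pi is 2 full turns, so every vector returns to itself, yet the rotor is +1, back on the identity sheet (an even number of 2*pi turns).
Answer: 1


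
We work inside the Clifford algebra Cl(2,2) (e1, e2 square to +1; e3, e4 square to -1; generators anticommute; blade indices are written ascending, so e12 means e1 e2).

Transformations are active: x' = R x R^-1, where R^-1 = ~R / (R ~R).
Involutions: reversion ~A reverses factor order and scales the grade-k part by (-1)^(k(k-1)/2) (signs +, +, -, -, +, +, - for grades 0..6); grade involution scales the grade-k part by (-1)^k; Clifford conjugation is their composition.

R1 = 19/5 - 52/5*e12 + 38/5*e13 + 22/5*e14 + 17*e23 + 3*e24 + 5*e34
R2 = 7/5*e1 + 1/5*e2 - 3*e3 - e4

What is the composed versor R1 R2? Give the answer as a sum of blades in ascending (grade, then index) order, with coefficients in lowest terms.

Distribute over the terms of R2 (each basis-blade product reordered to ascending indices, repeated generators contracted through their squares):
R1 (7/5*e1) = 133/25*e1 + 364/25*e2 - 266/25*e3 - 154/25*e4 + 119/5*e123 + 21/5*e124 + 7*e134
R1 (1/5*e2) = -52/25*e1 + 19/25*e2 - 17/5*e3 - 3/5*e4 - 38/25*e123 - 22/25*e124 + e234
R1 (-3*e3) = 114/5*e1 + 51*e2 - 57/5*e3 - 15*e4 + 156/5*e123 + 66/5*e134 + 9*e234
R1 (-e4) = 22/5*e1 + 3*e2 + 5*e3 - 19/5*e4 + 52/5*e124 - 38/5*e134 - 17*e234
Summing the partial products and collecting blades:
Answer: 761/25*e1 + 1733/25*e2 - 511/25*e3 - 639/25*e4 + 1337/25*e123 + 343/25*e124 + 63/5*e134 - 7*e234


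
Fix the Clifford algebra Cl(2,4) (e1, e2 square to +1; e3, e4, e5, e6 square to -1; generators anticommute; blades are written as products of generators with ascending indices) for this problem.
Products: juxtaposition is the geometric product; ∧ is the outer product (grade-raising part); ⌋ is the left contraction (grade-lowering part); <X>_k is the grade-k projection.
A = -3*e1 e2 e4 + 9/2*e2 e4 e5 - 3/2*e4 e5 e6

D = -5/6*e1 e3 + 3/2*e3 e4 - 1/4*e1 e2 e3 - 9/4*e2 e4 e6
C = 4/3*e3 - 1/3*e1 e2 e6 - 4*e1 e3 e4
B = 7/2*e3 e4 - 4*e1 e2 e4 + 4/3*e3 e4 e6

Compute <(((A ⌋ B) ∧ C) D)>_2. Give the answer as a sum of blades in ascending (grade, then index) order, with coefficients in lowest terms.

step 1: 12
step 2: 16*e3 - 4*e1 e2 e6 - 48*e1 e3 e4
step 3: 176/3*e1 + 16*e4 + 4*e1 e2 - 9*e1 e4 + 12*e2 e4 + e3 e6 - 10/3*e2 e3 e6 - 108*e1 e2 e3 e6 + 36*e2 e3 e4 e6 - 6*e1 e2 e3 e4 e6
step 4: 4*e1 e2 - 9*e1 e4 + 12*e2 e4 + e3 e6
Answer: 4*e1 e2 - 9*e1 e4 + 12*e2 e4 + e3 e6


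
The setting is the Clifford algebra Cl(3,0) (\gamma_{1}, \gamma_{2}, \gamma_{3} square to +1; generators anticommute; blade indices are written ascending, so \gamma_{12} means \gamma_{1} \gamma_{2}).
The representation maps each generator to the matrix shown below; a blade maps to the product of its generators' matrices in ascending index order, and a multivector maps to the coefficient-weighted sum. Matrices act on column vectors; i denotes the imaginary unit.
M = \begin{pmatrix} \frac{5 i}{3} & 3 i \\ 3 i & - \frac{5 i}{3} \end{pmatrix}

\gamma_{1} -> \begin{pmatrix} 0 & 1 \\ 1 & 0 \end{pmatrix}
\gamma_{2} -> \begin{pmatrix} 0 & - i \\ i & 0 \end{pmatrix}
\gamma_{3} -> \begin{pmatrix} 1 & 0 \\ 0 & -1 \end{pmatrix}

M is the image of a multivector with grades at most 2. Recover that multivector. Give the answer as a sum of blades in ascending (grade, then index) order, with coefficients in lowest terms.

Method: 1, rho(\gamma_{1}), rho(\gamma_{2}), rho(\gamma_{3}) form a trace-orthogonal basis of the 2x2 complex matrices (tr(X Y) = 2 if X = Y, else 0), so M = m0*1 + m1*rho(\gamma_{1}) + m2*rho(\gamma_{2}) + m3*rho(\gamma_{3}) with m0 = tr(M)/2 = 0, m1 = tr(M rho(\gamma_{1}))/2 = 3 i, m2 = tr(M rho(\gamma_{2}))/2 = 0, m3 = tr(M rho(\gamma_{3}))/2 = \frac{5 i}{3}.
Multiplying table entries, the bivector images are rho(\gamma_{12}) = i*rho(\gamma_{3}), rho(\gamma_{13}) = -i*rho(\gamma_{2}), rho(\gamma_{23}) = i*rho(\gamma_{1}); with real blade coefficients the real parts of m0..m3 are the coefficients of 1, \gamma_{1}, \gamma_{2}, \gamma_{3} and the imaginary parts give the bivectors (\gamma_{23}: Im m1, \gamma_{13}: -Im m2, \gamma_{12}: Im m3).
Answer: \frac{5}{3} \gamma_{12} + 3 \gamma_{23}


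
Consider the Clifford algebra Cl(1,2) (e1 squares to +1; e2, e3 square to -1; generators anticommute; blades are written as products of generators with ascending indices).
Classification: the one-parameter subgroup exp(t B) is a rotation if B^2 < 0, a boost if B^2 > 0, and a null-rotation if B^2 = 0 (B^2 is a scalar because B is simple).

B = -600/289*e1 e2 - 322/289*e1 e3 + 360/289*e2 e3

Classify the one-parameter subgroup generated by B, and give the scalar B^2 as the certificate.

B^2 term by term: the squares give (-600/289)^2*(e1 e2)^2 + (-322/289)^2*(e1 e3)^2 + (360/289)^2*(e2 e3)^2 = 360000/83521*(+1) + 103684/83521*(+1) + 129600/83521*(-1) = 4 (each basis 2-blade squares to minus the product of its generators' squares); cross terms between blades sharing an index anticommute and cancel. So B^2 = 4.
Answer: boost, certificate B^2 = 4. Certificate logic: 4 is a conjugation-invariant scalar, so its sign fixes rotation versus boost versus null-rotation outright.


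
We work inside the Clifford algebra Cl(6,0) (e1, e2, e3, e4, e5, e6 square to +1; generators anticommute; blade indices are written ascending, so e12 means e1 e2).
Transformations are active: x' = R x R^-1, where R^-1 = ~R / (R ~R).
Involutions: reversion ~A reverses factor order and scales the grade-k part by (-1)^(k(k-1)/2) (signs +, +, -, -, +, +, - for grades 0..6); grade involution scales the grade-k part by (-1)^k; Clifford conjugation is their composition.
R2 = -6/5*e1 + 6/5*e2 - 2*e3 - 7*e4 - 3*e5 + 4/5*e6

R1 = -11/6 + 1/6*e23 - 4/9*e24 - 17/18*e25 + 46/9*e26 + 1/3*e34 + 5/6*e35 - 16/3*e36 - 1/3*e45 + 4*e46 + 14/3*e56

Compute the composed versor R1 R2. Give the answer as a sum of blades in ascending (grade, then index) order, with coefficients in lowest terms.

Distribute over the terms of R2 (each basis-blade product reordered to ascending indices, repeated generators contracted through their squares):
R1 (-6/5*e1) = 11/5*e1 - 1/5*e123 + 8/15*e124 + 17/15*e125 - 92/15*e126 - 2/5*e134 - e135 + 32/5*e136 + 2/5*e145 - 24/5*e146 - 28/5*e156
R1 (6/5*e2) = -11/5*e2 - 1/5*e3 + 8/15*e4 + 17/15*e5 - 92/15*e6 + 2/5*e234 + e235 - 32/5*e236 - 2/5*e245 + 24/5*e246 + 28/5*e256
R1 (-2*e3) = -1/3*e2 + 11/3*e3 + 2/3*e4 + 5/3*e5 - 32/3*e6 - 8/9*e234 - 17/9*e235 + 92/9*e236 + 2/3*e345 - 8*e346 - 28/3*e356
R1 (-7*e4) = 28/9*e2 - 7/3*e3 + 77/6*e4 - 7/3*e5 + 28*e6 - 7/6*e234 - 119/18*e245 + 322/9*e246 + 35/6*e345 - 112/3*e346 - 98/3*e456
R1 (-3*e5) = 17/6*e2 - 5/2*e3 + e4 + 11/2*e5 + 14*e6 - 1/2*e235 + 4/3*e245 + 46/3*e256 - e345 - 16*e356 + 12*e456
R1 (4/5*e6) = 184/45*e2 - 64/15*e3 + 16/5*e4 + 56/15*e5 - 22/15*e6 + 2/15*e236 - 16/45*e246 - 34/45*e256 + 4/15*e346 + 2/3*e356 - 4/15*e456
Summing the partial products and collecting blades:
Answer: 11/5*e1 + 15/2*e2 - 169/30*e3 + 547/30*e4 + 97/10*e5 + 356/15*e6 - 1/5*e123 + 8/15*e124 + 17/15*e125 - 92/15*e126 - 2/5*e134 - e135 + 32/5*e136 + 2/5*e145 - 24/5*e146 - 28/5*e156 - 149/90*e234 - 25/18*e235 + 178/45*e236 - 511/90*e245 + 362/9*e246 + 908/45*e256 + 11/2*e345 - 676/15*e346 - 74/3*e356 - 314/15*e456
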